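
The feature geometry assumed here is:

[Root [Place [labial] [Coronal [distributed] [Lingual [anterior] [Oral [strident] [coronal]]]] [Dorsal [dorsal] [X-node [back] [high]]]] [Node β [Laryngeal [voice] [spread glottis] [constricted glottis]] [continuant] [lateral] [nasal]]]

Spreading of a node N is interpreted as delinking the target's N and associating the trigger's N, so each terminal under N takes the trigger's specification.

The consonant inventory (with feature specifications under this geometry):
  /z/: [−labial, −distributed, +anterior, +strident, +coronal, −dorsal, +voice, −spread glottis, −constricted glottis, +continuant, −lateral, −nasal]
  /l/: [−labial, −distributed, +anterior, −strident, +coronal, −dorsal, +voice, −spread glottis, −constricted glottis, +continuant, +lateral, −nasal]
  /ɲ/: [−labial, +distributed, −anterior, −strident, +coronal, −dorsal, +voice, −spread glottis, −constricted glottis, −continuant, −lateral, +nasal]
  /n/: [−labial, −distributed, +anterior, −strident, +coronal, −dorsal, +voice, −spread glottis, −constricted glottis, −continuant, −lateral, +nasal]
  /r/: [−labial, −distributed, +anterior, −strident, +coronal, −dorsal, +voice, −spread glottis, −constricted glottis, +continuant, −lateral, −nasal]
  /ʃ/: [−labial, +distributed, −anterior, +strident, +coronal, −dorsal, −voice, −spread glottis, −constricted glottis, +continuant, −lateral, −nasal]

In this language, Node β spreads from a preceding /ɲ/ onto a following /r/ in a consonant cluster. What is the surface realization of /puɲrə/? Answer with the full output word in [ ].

[puɲnə]

Node β immediately or transitively dominates [voice], [spread glottis], [constricted glottis], [continuant], [lateral], [nasal].
The target acquires /ɲ/'s values for everything under Node β — [+voice], [−spread glottis], [−constricted glottis], [−continuant], [−lateral], [+nasal] — while keeping its own [labial], [distributed], [anterior], ….
This feature bundle is that of [n], so /puɲrə/ surfaces as [puɲnə].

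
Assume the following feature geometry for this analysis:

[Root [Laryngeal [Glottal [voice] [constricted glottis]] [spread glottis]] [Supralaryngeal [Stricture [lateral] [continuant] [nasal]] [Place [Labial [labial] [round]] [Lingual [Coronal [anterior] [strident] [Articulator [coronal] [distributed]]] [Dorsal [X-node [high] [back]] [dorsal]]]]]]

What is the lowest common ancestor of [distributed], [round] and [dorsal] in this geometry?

[distributed] is immediately dominated by Articulator.
[round] is immediately dominated by Labial.
[dorsal] is immediately dominated by Dorsal.
These paths first converge at Place; no daughter of Place dominates all 3 features, so Place is the minimal constituent.

Place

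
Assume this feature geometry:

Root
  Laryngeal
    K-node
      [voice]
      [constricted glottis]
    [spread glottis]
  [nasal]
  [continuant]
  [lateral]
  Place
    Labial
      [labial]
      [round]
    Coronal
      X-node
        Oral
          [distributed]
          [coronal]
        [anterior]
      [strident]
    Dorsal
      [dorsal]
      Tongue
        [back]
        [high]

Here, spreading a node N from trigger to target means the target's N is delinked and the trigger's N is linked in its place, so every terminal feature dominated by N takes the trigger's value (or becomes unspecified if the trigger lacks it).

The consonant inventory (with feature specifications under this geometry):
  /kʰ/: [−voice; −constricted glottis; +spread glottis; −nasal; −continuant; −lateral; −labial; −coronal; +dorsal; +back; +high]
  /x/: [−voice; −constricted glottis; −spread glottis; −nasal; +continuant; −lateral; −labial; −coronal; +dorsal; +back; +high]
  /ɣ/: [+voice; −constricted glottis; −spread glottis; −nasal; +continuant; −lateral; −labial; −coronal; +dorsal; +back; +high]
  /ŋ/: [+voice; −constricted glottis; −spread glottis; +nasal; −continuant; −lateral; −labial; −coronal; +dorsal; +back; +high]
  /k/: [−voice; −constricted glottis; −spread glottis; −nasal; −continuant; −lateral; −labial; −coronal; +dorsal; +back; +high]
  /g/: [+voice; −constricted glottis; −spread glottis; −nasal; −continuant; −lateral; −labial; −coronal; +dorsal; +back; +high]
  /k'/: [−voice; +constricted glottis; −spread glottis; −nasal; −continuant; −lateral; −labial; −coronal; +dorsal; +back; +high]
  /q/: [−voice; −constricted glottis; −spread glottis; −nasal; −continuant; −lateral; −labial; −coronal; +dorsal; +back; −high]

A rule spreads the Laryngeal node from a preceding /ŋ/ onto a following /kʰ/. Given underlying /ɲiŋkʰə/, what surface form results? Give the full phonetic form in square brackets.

Laryngeal immediately or transitively dominates [voice], [constricted glottis], [spread glottis].
Spreading Laryngeal from /ŋ/ onto /kʰ/ replaces those values with /ŋ/'s: [+voice], [−constricted glottis], [−spread glottis]. Features outside Laryngeal ([nasal], [continuant], [lateral], …) stay as in /kʰ/.
This feature bundle is that of [g], so /ɲiŋkʰə/ surfaces as [ɲiŋgə].

[ɲiŋgə]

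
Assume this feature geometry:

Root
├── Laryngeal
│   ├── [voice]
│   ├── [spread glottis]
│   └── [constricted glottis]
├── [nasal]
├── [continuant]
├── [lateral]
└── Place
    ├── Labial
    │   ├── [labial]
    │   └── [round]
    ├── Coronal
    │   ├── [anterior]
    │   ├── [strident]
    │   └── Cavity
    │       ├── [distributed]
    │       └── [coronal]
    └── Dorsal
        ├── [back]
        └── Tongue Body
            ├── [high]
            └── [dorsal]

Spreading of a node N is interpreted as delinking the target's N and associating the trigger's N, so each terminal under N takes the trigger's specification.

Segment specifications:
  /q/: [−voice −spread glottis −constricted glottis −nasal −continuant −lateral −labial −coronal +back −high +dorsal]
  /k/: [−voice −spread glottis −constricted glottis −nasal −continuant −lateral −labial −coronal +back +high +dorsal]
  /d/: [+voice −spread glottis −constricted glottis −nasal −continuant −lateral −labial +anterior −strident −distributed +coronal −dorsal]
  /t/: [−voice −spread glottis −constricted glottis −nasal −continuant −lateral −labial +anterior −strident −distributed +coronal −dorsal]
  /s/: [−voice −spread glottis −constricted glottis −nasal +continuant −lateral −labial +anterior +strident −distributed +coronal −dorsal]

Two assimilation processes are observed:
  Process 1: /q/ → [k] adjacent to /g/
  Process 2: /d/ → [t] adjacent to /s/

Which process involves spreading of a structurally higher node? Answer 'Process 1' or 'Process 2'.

Process 1 alters [high]; the lowest dominating node is [high] (depth 4 from Root).
In Process 2, [voice] changes, so the minimal spreading node is [voice] at depth 2.
Depth 2 < depth 4; Process 2 involves the structurally higher constituent [voice].

Process 2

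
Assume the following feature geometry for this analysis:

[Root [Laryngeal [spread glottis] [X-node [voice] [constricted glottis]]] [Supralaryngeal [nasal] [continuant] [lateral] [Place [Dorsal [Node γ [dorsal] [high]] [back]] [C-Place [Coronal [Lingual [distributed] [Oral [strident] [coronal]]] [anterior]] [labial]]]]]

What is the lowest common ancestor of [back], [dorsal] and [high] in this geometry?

Dorsal

[back] is immediately dominated by Dorsal.
[dorsal] is immediately dominated by Node γ.
[high] is immediately dominated by Node γ.
These paths first converge at Dorsal; no daughter of Dorsal dominates all 3 features, so Dorsal is the minimal constituent.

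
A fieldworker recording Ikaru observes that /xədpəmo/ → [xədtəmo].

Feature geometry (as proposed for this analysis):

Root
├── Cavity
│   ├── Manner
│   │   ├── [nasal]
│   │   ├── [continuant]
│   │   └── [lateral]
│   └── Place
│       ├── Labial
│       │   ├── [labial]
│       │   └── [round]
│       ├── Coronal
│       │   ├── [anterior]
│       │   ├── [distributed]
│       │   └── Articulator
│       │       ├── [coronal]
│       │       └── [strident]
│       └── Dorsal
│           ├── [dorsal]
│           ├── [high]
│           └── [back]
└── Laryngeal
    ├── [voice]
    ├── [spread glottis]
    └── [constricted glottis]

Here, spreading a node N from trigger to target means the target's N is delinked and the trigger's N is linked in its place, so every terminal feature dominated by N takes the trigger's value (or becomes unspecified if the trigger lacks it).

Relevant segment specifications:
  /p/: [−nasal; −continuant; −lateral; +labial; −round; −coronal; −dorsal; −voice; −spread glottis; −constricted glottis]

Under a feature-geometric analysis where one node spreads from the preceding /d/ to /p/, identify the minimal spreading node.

Place

Feature comparison: [labial], [round], [coronal], [anterior], [distributed], [strident] differ between /p/ and [t]; the remaining terminals match.
The smallest constituent containing every changed terminal is Place — each of its daughters lacks at least one of the affected features.
If Place spreads, every terminal under it takes /d/'s value, producing [t] as observed.
[voice], a feature on which the two segments disagree outside Place, is unchanged — nothing dominating it spread, and Place is the minimal sufficient constituent.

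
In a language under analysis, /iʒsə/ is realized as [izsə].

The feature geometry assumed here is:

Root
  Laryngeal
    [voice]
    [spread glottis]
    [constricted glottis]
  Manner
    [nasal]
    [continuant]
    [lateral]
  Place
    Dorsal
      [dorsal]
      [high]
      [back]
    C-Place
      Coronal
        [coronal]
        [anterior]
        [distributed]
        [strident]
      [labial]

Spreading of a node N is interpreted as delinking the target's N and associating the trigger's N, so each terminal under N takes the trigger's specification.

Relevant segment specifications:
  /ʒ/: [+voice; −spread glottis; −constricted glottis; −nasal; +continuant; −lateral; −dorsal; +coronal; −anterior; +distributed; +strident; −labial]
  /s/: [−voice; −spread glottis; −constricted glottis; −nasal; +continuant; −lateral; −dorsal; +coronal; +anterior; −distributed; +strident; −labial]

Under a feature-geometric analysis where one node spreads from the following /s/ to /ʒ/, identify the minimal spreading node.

Feature comparison: [anterior], [distributed] differ between /ʒ/ and [z]; the remaining terminals match.
Tracing each changed feature up the tree, the paths first meet at Coronal; any lower node misses at least one of them.
Delinking /ʒ/'s Coronal and associating /s/'s Coronal gives precisely the feature bundle of [z].
[voice] stays as in /ʒ/ although /s/ differs there, so no node dominating it spread; among the remaining candidates Coronal is the lowest that derives the output.

Coronal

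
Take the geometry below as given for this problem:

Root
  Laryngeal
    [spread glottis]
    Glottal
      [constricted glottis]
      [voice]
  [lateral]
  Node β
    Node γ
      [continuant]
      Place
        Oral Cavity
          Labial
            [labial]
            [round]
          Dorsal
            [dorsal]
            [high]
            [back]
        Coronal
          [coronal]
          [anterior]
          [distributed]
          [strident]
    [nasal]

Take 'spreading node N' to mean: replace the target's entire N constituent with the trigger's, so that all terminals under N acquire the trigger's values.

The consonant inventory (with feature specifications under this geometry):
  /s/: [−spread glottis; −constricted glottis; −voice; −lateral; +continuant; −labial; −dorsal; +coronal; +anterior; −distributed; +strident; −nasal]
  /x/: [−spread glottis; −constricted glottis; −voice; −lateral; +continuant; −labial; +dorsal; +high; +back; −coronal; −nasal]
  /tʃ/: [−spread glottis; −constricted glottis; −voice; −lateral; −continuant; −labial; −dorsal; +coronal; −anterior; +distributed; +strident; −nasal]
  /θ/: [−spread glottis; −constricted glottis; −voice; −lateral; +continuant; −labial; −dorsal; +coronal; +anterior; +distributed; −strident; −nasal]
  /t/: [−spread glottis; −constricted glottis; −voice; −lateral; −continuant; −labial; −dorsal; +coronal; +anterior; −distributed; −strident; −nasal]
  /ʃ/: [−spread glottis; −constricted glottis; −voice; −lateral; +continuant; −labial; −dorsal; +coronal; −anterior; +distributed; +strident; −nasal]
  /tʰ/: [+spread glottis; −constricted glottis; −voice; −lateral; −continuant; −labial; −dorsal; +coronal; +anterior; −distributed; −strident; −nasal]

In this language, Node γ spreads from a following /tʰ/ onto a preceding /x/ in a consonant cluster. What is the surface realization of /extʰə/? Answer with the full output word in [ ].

[ettʰə]

The Node γ node dominates the terminals [continuant], [labial], [round], [dorsal], [high], [back], [coronal], [anterior], [distributed], [strident].
Spreading Node γ from /tʰ/ onto /x/ replaces those values with /tʰ/'s: [−continuant], [−labial], [−dorsal], [+coronal], [+anterior], [−distributed], [−strident]. Features outside Node γ ([spread glottis], [constricted glottis], [voice], …) stay as in /x/.
Among the inventory, only /t/ has exactly this specification, giving the surface form [ettʰə].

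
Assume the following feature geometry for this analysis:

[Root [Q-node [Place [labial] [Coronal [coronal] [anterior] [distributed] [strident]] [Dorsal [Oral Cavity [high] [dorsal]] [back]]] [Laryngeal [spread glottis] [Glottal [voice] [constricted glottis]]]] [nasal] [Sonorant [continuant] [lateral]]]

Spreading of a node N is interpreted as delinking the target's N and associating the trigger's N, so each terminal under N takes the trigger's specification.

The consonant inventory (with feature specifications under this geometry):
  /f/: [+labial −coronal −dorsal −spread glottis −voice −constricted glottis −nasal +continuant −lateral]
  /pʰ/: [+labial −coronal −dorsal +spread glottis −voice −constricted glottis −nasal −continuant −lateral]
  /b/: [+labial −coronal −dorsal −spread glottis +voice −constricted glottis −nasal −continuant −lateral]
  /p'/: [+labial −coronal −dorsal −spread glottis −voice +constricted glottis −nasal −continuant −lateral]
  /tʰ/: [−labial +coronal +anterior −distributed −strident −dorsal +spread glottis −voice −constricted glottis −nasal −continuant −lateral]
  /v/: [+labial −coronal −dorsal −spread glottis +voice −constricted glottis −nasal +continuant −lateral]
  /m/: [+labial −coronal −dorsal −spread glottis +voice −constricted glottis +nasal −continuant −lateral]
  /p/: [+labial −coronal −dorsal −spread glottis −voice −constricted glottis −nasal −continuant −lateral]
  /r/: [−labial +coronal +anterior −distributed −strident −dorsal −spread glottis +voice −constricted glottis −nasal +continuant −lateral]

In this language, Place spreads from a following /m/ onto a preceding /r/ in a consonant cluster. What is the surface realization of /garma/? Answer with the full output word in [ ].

Terminals under Place in this geometry: [labial], [coronal], [anterior], [distributed], [strident], [high], [dorsal], [back].
The target acquires /m/'s values for everything under Place — [+labial], [−coronal], [−dorsal] — while keeping its own [spread glottis], [voice], [constricted glottis], ….
The resulting bundle matches /v/ in the inventory; substituting it for /r/ gives [gavma].

[gavma]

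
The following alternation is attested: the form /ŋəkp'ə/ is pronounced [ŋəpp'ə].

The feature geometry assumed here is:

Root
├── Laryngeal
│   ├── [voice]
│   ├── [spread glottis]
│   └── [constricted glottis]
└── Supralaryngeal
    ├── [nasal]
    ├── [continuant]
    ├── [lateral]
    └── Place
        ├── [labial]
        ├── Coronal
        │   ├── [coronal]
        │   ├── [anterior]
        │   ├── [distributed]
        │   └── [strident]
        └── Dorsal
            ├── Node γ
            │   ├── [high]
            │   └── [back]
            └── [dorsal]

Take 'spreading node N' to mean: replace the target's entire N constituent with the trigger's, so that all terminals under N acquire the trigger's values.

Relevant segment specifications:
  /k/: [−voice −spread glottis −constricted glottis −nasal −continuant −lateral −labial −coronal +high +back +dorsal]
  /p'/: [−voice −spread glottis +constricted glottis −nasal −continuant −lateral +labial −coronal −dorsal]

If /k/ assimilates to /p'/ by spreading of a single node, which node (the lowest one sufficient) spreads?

Comparing /k/ with its surface form [p], the features that change are [labial], [dorsal], [high], [back].
The smallest constituent containing every changed terminal is Place — each of its daughters lacks at least one of the affected features.
Spreading Place from /p'/ overwrites each of those terminals with /p'/'s values, yielding exactly [p].
[constricted glottis] stays as in /k/ although /p'/ differs there, so no node dominating it spread; among the remaining candidates Place is the lowest that derives the output.

Place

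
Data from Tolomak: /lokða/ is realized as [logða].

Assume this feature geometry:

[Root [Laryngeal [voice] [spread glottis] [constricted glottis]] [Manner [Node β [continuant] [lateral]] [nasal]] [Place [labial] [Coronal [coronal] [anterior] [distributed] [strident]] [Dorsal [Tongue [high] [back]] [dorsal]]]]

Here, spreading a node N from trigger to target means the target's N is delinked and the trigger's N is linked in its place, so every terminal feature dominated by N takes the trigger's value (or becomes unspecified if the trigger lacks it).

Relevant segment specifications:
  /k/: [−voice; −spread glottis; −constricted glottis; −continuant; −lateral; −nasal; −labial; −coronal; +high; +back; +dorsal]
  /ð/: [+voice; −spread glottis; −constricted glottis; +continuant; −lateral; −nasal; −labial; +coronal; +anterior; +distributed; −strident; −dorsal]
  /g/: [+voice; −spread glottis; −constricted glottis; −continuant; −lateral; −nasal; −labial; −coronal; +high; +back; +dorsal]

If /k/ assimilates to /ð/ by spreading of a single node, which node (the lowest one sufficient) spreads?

[voice]

/k/ and [g] differ in [voice]; every other specified feature is identical.
Only a single terminal changes, and /ð/ supplies the new value, so [voice] itself is the minimal spreading constituent.
[continuant], [dorsal] stay as in /k/ although /ð/ differs there, so no node dominating them spread; among the remaining candidates [voice] is the lowest that derives the output.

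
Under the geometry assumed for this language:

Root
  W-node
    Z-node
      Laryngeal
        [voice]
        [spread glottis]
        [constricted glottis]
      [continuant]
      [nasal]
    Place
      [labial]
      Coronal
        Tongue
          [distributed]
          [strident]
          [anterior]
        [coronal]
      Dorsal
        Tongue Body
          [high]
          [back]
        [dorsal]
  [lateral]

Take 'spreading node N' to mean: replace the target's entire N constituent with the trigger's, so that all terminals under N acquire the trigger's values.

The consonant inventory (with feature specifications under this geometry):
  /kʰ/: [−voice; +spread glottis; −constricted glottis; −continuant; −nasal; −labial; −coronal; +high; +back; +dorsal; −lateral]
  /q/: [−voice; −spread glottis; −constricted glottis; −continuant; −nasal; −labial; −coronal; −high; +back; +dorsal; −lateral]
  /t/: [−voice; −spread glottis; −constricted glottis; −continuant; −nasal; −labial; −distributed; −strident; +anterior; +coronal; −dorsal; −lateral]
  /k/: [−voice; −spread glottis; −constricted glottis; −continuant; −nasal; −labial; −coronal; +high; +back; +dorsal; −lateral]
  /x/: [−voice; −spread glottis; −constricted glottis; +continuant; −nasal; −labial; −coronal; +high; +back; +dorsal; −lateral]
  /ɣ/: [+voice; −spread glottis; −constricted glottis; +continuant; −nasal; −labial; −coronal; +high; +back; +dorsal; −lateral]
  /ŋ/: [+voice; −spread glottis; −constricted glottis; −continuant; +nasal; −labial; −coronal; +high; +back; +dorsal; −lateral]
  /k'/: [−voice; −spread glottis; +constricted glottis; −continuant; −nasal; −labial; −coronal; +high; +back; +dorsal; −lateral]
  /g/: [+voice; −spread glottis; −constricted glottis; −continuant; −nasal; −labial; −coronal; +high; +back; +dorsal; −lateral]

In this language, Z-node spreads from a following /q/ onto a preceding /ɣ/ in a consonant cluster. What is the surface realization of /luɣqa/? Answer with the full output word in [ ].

The Z-node node dominates the terminals [voice], [spread glottis], [constricted glottis], [continuant], [nasal].
The target acquires /q/'s values for everything under Z-node — [−voice], [−spread glottis], [−constricted glottis], [−continuant], [−nasal] — while keeping its own [labial], [coronal], [high], ….
This feature bundle is that of [k], so /luɣqa/ surfaces as [lukqa].

[lukqa]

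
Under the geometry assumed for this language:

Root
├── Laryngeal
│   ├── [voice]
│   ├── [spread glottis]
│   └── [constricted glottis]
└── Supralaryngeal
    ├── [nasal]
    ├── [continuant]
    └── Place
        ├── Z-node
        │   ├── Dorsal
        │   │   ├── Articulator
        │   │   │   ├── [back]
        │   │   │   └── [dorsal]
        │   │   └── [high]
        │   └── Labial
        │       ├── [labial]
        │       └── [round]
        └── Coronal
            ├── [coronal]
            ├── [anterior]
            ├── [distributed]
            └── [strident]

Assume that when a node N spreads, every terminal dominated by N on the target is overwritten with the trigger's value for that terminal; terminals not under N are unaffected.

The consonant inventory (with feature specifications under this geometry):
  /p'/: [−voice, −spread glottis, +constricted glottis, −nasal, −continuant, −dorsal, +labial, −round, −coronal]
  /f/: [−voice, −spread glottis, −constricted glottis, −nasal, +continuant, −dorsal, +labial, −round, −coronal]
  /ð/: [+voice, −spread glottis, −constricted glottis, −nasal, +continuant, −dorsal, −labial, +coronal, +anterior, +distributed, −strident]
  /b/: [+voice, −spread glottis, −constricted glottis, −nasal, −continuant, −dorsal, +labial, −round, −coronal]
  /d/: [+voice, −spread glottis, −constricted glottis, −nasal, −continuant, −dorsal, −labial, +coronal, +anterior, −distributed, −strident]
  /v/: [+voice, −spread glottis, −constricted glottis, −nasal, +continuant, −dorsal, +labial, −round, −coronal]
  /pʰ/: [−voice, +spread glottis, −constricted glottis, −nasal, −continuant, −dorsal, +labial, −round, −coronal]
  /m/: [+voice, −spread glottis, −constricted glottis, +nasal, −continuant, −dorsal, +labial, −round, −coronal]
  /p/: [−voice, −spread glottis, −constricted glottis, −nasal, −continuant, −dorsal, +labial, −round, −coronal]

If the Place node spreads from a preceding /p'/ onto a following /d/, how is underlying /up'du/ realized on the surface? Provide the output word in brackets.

[up'bu]

Place immediately or transitively dominates [back], [dorsal], [high], [labial], [round], [coronal], [anterior], [distributed], [strident].
Spreading Place from /p'/ onto /d/ replaces those values with /p'/'s: [−dorsal], [+labial], [−round], [−coronal]. Features outside Place ([voice], [spread glottis], [constricted glottis], …) stay as in /d/.
This feature bundle is that of [b], so /up'du/ surfaces as [up'bu].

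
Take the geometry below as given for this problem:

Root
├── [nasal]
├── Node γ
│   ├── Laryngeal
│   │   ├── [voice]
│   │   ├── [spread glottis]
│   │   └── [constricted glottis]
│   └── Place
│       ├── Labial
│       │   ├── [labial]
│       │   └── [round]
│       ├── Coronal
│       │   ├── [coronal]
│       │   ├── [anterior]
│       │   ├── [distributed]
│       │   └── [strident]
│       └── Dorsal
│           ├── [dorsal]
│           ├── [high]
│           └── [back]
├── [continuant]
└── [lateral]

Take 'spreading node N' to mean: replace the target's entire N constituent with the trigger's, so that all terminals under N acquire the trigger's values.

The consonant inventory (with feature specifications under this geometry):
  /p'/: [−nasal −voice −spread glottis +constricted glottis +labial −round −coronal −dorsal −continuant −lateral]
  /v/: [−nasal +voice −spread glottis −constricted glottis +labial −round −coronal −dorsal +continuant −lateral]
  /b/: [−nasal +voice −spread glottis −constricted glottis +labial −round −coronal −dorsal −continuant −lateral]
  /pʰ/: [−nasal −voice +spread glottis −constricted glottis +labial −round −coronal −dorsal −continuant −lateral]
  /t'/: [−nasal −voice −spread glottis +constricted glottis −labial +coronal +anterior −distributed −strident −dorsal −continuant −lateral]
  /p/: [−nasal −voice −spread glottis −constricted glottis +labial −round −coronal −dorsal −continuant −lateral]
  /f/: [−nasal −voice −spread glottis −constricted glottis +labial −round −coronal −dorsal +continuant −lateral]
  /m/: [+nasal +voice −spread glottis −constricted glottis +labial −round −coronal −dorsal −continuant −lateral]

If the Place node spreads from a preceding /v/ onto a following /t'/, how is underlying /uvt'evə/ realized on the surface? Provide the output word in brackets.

Terminals under Place in this geometry: [labial], [round], [coronal], [anterior], [distributed], [strident], [dorsal], [high], [back].
The target acquires /v/'s values for everything under Place — [+labial], [−round], [−coronal], [−dorsal] — while keeping its own [nasal], [voice], [spread glottis], ….
The resulting bundle matches /p'/ in the inventory; substituting it for /t'/ gives [uvp'evə].

[uvp'evə]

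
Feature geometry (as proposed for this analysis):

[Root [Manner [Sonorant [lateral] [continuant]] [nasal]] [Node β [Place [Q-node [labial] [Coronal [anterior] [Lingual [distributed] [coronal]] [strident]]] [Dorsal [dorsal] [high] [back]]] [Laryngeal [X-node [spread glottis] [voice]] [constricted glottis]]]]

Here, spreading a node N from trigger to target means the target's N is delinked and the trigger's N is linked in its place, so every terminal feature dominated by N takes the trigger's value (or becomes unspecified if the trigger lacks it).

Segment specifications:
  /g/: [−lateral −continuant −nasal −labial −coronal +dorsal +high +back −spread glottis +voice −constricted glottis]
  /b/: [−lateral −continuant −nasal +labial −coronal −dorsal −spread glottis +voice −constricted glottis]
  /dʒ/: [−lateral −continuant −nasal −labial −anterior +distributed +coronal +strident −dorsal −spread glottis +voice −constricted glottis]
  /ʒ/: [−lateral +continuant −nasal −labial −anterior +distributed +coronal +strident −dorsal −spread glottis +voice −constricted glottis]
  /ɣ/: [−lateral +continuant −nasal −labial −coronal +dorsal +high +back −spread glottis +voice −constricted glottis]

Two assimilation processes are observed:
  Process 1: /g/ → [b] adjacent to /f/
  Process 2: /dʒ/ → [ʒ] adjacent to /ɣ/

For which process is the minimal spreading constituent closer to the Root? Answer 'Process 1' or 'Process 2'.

Process 1

In Process 1, [labial], [dorsal], [high], [back] change, so the minimal spreading node is Place at depth 2.
Process 2 alters [continuant]; the lowest dominating node is [continuant] (depth 3 from Root).
Place is closer to Root than [continuant], so Process 1 spreads the higher node.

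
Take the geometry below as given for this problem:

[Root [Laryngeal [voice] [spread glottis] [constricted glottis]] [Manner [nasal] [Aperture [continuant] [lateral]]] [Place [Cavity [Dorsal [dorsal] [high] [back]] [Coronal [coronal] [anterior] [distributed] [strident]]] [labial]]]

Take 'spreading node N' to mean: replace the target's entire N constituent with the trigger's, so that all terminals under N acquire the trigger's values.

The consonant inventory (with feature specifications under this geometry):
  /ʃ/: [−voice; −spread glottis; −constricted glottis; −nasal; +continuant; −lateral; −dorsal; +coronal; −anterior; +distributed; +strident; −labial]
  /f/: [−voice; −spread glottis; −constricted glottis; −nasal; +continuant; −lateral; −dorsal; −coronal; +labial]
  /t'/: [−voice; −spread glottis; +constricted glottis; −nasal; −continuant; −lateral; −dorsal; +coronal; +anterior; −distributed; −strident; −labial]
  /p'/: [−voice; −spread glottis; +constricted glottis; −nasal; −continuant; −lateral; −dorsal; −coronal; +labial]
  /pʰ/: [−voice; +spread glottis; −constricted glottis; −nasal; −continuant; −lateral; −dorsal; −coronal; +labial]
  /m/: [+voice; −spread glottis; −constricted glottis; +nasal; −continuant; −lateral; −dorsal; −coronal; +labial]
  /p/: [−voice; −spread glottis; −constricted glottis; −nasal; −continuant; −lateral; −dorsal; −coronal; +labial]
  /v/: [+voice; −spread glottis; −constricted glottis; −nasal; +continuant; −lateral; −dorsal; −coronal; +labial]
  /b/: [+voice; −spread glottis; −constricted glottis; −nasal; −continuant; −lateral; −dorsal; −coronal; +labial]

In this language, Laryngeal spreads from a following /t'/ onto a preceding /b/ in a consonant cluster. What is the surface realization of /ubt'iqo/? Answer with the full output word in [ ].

The Laryngeal node dominates the terminals [voice], [spread glottis], [constricted glottis].
The target acquires /t'/'s values for everything under Laryngeal — [−voice], [−spread glottis], [+constricted glottis] — while keeping its own [nasal], [continuant], [lateral], ….
Among the inventory, only /p'/ has exactly this specification, giving the surface form [up't'iqo].

[up't'iqo]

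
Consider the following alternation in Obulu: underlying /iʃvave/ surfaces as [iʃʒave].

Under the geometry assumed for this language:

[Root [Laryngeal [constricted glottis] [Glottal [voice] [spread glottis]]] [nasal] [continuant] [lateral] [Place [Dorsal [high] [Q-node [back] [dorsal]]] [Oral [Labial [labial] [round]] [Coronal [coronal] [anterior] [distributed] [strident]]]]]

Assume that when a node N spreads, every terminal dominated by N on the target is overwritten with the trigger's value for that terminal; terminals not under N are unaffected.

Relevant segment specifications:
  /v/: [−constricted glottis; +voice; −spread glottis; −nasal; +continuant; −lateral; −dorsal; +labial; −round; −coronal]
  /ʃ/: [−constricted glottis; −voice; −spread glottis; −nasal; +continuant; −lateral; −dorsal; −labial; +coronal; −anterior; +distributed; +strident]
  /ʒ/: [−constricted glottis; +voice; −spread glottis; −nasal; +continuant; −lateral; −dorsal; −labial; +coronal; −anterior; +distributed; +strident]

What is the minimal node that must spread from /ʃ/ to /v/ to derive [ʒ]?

Oral

/v/ and [ʒ] differ in [labial], [round], [coronal], [anterior], [distributed], [strident]; every other specified feature is identical.
The smallest constituent containing every changed terminal is Oral — each of its daughters lacks at least one of the affected features.
Delinking /v/'s Oral and associating /ʃ/'s Oral gives precisely the feature bundle of [ʒ].
[voice], a feature on which the two segments disagree outside Oral, is unchanged — nothing dominating it spread, and Oral is the minimal sufficient constituent.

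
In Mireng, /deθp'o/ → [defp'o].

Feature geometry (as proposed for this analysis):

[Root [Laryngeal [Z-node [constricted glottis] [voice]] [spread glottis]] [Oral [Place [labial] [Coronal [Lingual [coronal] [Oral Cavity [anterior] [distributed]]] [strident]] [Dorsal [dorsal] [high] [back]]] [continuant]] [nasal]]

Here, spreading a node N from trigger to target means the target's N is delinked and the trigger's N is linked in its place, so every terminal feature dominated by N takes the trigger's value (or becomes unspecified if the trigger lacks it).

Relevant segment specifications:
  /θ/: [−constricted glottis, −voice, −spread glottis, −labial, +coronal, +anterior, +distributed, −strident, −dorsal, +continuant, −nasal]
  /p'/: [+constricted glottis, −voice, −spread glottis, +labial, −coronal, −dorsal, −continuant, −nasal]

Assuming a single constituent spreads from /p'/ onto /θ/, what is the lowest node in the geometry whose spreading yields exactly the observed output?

Feature comparison: [labial], [coronal], [anterior], [distributed], [strident] differ between /θ/ and [f]; the remaining terminals match.
These terminals are all dominated by Place, and no proper subconstituent of Place covers them all; Place is their lowest common ancestor.
Delinking /θ/'s Place and associating /p'/'s Place gives precisely the feature bundle of [f].
Since [continuant] is preserved even though /p'/ disagrees there, no node above Place spread.

Place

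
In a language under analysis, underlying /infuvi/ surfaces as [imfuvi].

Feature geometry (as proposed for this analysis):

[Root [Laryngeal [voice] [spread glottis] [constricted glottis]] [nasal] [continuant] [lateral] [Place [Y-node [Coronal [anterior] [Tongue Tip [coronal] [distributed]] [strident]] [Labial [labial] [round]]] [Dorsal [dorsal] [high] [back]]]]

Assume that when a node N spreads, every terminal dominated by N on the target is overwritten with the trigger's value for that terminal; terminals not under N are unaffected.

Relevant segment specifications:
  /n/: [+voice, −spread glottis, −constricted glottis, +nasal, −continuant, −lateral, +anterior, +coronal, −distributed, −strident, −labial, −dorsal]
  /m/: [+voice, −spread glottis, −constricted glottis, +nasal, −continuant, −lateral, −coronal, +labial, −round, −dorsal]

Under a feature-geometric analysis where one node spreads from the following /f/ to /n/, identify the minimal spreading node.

Y-node

The alternation /n/ → [m] changes [labial], [round], [coronal], [anterior], [distributed], [strident] and nothing else.
In this geometry the lowest node dominating all of them is Y-node: every daughter of Y-node dominates only a proper subset, so no lower node suffices.
Spreading Y-node from /f/ overwrites each of those terminals with /f/'s values, yielding exactly [m].
[continuant], [voice] stay as in /n/ although /f/ differs there, so no node dominating them spread; among the remaining candidates Y-node is the lowest that derives the output.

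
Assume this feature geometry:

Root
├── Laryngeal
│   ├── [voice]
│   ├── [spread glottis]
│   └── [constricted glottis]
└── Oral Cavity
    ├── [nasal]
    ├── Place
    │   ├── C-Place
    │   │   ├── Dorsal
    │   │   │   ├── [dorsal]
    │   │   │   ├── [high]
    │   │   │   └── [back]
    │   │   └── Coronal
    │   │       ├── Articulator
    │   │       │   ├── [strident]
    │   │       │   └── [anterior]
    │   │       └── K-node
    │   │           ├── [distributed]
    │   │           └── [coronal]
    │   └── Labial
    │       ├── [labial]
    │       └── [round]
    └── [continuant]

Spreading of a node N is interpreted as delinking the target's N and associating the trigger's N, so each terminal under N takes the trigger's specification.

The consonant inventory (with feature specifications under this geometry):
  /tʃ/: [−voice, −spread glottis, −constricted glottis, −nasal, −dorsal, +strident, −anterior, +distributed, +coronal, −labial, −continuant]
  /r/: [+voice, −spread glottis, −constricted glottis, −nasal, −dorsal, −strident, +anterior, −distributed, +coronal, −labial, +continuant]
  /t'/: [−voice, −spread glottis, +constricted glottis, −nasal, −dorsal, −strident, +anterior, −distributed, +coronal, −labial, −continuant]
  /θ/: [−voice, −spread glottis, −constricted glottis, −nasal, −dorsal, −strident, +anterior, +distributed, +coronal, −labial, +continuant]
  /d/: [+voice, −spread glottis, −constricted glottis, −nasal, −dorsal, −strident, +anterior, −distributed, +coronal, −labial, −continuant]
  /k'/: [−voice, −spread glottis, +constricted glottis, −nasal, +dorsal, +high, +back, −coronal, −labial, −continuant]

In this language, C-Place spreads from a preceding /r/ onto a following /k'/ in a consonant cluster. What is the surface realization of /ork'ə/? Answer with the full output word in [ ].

[ort'ə]

Terminals under C-Place in this geometry: [dorsal], [high], [back], [strident], [anterior], [distributed], [coronal].
Spreading C-Place from /r/ onto /k'/ replaces those values with /r/'s: [−dorsal], [−strident], [+anterior], [−distributed], [+coronal]. Features outside C-Place ([voice], [spread glottis], [constricted glottis], …) stay as in /k'/.
Among the inventory, only /t'/ has exactly this specification, giving the surface form [ort'ə].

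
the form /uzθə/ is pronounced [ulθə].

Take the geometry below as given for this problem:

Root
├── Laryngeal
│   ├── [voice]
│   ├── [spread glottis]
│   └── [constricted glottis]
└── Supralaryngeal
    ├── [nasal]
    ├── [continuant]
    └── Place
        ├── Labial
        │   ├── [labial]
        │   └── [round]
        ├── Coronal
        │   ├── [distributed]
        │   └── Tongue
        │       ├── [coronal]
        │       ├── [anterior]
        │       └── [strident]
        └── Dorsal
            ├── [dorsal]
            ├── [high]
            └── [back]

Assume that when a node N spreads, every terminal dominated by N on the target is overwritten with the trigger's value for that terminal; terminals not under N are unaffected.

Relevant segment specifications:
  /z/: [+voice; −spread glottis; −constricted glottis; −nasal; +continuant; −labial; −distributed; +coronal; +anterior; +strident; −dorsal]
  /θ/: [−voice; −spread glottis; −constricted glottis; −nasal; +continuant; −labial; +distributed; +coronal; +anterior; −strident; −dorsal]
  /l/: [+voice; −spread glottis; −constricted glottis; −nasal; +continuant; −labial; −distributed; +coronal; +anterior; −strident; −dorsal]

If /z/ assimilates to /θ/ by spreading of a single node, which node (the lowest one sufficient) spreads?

Feature comparison: [strident] differs between /z/ and [l]; the remaining terminals match.
Since just one terminal is affected and it takes /θ/'s value, spreading the terminal [strident] alone is sufficient and minimal.
Features on which the two segments disagree outside [strident], such as [voice], [distributed], are unchanged — nothing dominating them spread, and [strident] is the minimal sufficient constituent.

[strident]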